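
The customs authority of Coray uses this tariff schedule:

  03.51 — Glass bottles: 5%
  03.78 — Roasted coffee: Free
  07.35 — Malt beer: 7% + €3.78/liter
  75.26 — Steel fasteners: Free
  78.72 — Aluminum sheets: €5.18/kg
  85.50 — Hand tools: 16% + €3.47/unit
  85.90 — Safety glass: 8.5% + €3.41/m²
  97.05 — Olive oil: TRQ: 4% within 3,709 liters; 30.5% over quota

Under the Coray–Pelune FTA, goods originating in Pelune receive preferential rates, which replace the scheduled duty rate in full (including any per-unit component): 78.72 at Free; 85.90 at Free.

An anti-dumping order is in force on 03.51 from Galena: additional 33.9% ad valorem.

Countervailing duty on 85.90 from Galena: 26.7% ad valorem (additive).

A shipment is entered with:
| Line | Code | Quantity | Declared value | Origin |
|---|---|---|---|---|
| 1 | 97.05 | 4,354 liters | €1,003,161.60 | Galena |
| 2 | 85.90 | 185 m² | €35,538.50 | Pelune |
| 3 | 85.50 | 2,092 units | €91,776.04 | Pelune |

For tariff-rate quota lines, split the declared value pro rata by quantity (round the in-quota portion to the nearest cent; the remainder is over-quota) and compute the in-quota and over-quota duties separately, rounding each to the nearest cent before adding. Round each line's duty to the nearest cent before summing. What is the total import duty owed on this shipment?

Line 1 (97.05, Galena, 4,354 liters, €1,003,161.60):
Code 97.05 is under a tariff-rate quota (threshold 3,709 liters). In-quota: 3,709 liters at 4%; over-quota: 645 liters at 30.5%.
Pro-rata value split: in-quota = €1,003,161.60 × 3,709/4,354 = €854,553.60; over-quota = €1,003,161.60 − €854,553.60 = €148,608.00.
In-quota duty = €854,553.60 × 4% = €34,182.14. Over-quota duty = €148,608.00 × 30.5% = €45,325.44.
Line duty = €34,182.14 + €45,325.44 = €79,507.58.
Line 2 (85.90, Pelune, 185 m², €35,538.50):
Base rate for 85.90 is 8.5% + €3.41/m².
Origin Pelune qualifies under the Coray–Pelune agreement and 85.90 is covered: preferential rate Free applies instead.
The additional-duty order on 85.90 targets Galena, not Pelune; it does not apply.
Duty = €35,538.50 × 0% = €0.00.
Line 3 (85.50, Pelune, 2,092 units, €91,776.04):
Base rate for 85.50 is 16% + €3.47/unit.
Origin Pelune is the FTA partner but 85.50 is not on the preference list; base rate stands.
Duty = €91,776.04 × 16% + 2,092 × €3.47 = €21,943.41.
Total = €79,507.58 + €0.00 + €21,943.41 = €101,450.99.

€101,450.99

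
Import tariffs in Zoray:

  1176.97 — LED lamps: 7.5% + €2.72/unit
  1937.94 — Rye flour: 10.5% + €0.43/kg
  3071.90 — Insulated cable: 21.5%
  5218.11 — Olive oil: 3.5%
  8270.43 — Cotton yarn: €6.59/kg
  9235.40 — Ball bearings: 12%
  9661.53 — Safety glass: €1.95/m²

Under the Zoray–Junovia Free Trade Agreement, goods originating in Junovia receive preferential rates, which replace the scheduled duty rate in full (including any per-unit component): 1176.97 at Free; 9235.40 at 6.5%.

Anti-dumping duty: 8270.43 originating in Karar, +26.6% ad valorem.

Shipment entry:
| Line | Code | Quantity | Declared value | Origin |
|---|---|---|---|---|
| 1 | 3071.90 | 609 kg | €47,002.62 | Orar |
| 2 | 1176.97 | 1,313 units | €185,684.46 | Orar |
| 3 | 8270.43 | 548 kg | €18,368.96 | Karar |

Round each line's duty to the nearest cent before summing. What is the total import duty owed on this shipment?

Line 1 (3071.90, Orar, 609 kg, €47,002.62):
Base rate for 3071.90 is 21.5%.
Duty = €47,002.62 × 21.5% = €10,105.56.
Line 2 (1176.97, Orar, 1,313 units, €185,684.46):
Base rate for 1176.97 is 7.5% + €2.72/unit.
1176.97 has an FTA preferential rate, but origin Orar is not Junovia; base rate stands.
Duty = €185,684.46 × 7.5% + 1,313 × €2.72 = €17,497.69.
Line 3 (8270.43, Karar, 548 kg, €18,368.96):
Base rate for 8270.43 is €6.59/kg.
Additional duty on 8270.43 from Karar: +26.6% ad valorem. Applied ad valorem rate = 26.6%.
Duty = €18,368.96 × 26.6% + 548 × €6.59 = €8,497.46.
Total = €10,105.56 + €17,497.69 + €8,497.46 = €36,100.71.

€36,100.71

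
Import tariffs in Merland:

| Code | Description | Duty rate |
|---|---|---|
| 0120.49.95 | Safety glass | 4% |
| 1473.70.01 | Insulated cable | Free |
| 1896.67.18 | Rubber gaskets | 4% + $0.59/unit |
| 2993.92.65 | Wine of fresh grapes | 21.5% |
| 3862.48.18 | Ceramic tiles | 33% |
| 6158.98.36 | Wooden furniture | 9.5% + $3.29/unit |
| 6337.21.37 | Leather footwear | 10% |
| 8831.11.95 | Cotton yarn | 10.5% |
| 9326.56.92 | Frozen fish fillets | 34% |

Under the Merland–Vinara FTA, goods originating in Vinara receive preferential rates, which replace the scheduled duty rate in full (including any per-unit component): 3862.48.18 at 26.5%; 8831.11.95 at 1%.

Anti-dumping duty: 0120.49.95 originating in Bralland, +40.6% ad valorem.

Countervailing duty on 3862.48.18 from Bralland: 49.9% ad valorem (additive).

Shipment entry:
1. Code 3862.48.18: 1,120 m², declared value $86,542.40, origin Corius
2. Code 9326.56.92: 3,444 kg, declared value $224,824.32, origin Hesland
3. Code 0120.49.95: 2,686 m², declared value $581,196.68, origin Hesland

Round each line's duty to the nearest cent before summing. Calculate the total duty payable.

Line 1 (3862.48.18, Corius, 1,120 m², $86,542.40):
Base rate for 3862.48.18 is 33%.
3862.48.18 has an FTA preferential rate, but origin Corius is not Vinara; base rate stands.
The additional-duty order on 3862.48.18 targets Bralland, not Corius; it does not apply.
Duty = $86,542.40 × 33% = $28,558.99.
Line 2 (9326.56.92, Hesland, 3,444 kg, $224,824.32):
Base rate for 9326.56.92 is 34%.
Duty = $224,824.32 × 34% = $76,440.27.
Line 3 (0120.49.95, Hesland, 2,686 m², $581,196.68):
Base rate for 0120.49.95 is 4%.
The additional-duty order on 0120.49.95 targets Bralland, not Hesland; it does not apply.
Duty = $581,196.68 × 4% = $23,247.87.
Total = $28,558.99 + $76,440.27 + $23,247.87 = $128,247.13.

$128,247.13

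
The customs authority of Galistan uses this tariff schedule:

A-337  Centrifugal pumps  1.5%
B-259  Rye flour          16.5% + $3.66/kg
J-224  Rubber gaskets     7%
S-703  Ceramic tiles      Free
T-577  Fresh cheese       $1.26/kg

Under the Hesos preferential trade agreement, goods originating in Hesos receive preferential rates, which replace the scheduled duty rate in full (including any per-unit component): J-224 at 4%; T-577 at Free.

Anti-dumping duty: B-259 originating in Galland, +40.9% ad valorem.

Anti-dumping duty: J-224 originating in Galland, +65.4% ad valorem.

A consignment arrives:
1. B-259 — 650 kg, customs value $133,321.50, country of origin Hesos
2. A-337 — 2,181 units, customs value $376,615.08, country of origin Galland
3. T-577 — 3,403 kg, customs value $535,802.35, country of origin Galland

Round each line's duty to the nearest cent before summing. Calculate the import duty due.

$34,314.06

Line 1 (B-259, Hesos, 650 kg, $133,321.50):
Base rate for B-259 is 16.5% + $3.66/kg.
Origin Hesos is the FTA partner but B-259 is not on the preference list; base rate stands.
The additional-duty order on B-259 targets Galland, not Hesos; it does not apply.
Duty = $133,321.50 × 16.5% + 650 × $3.66 = $24,377.05.
Line 2 (A-337, Galland, 2,181 units, $376,615.08):
Base rate for A-337 is 1.5%.
Duty = $376,615.08 × 1.5% = $5,649.23.
Line 3 (T-577, Galland, 3,403 kg, $535,802.35):
Base rate for T-577 is $1.26/kg.
T-577 has an FTA preferential rate, but origin Galland is not Hesos; base rate stands.
Duty = 3,403 × $1.26 = $4,287.78.
Total = $24,377.05 + $5,649.23 + $4,287.78 = $34,314.06.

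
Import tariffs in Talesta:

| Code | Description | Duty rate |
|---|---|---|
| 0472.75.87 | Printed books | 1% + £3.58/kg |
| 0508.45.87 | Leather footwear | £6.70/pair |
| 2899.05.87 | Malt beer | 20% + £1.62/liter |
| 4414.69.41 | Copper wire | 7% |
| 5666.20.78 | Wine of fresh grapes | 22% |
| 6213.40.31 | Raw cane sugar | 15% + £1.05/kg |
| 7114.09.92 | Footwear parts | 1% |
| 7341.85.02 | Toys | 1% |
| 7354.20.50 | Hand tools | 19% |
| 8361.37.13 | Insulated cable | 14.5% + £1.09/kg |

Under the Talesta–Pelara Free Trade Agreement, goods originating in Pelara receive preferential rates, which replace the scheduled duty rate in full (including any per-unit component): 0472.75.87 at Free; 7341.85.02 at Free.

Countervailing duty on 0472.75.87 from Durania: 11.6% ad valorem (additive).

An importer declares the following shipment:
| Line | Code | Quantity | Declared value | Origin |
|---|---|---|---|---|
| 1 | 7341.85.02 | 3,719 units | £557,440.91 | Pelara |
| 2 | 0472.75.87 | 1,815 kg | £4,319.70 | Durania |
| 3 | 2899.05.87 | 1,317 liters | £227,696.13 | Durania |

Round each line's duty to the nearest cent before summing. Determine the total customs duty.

£54,714.75

Line 1 (7341.85.02, Pelara, 3,719 units, £557,440.91):
Base rate for 7341.85.02 is 1%.
Origin Pelara qualifies under the Talesta–Pelara agreement and 7341.85.02 is covered: preferential rate Free applies instead.
Duty = £557,440.91 × 0% = £0.00.
Line 2 (0472.75.87, Durania, 1,815 kg, £4,319.70):
Base rate for 0472.75.87 is 1% + £3.58/kg.
0472.75.87 has an FTA preferential rate, but origin Durania is not Pelara; base rate stands.
Additional duty on 0472.75.87 from Durania: +11.6%. Applied ad valorem rate: 1% + 11.6% = 12.6%.
Duty = £4,319.70 × 12.6% + 1,815 × £3.58 = £7,041.98.
Line 3 (2899.05.87, Durania, 1,317 liters, £227,696.13):
Base rate for 2899.05.87 is 20% + £1.62/liter.
Duty = £227,696.13 × 20% + 1,317 × £1.62 = £47,672.77.
Total = £0.00 + £7,041.98 + £47,672.77 = £54,714.75.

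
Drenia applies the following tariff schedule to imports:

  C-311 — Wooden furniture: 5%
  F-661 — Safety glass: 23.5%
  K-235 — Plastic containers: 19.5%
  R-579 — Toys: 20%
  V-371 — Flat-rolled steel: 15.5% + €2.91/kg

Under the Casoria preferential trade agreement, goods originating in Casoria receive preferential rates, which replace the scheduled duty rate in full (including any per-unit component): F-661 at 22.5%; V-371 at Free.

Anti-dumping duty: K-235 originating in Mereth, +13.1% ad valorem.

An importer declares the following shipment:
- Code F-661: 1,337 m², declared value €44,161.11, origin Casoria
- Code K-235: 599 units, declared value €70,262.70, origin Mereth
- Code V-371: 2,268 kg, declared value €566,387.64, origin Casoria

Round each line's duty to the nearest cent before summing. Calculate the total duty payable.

€32,841.89

Line 1 (F-661, Casoria, 1,337 m², €44,161.11):
Base rate for F-661 is 23.5%.
Origin Casoria qualifies under the Drenia–Casoria agreement and F-661 is covered: preferential rate 22.5% applies instead.
Duty = €44,161.11 × 22.5% = €9,936.25.
Line 2 (K-235, Mereth, 599 units, €70,262.70):
Base rate for K-235 is 19.5%.
Additional duty on K-235 from Mereth: +13.1%. Applied ad valorem rate: 19.5% + 13.1% = 32.6%.
Duty = €70,262.70 × 32.6% = €22,905.64.
Line 3 (V-371, Casoria, 2,268 kg, €566,387.64):
Base rate for V-371 is 15.5% + €2.91/kg.
Origin Casoria qualifies under the Drenia–Casoria agreement and V-371 is covered: preferential rate Free applies instead.
Duty = €566,387.64 × 0% = €0.00.
Total = €9,936.25 + €22,905.64 + €0.00 = €32,841.89.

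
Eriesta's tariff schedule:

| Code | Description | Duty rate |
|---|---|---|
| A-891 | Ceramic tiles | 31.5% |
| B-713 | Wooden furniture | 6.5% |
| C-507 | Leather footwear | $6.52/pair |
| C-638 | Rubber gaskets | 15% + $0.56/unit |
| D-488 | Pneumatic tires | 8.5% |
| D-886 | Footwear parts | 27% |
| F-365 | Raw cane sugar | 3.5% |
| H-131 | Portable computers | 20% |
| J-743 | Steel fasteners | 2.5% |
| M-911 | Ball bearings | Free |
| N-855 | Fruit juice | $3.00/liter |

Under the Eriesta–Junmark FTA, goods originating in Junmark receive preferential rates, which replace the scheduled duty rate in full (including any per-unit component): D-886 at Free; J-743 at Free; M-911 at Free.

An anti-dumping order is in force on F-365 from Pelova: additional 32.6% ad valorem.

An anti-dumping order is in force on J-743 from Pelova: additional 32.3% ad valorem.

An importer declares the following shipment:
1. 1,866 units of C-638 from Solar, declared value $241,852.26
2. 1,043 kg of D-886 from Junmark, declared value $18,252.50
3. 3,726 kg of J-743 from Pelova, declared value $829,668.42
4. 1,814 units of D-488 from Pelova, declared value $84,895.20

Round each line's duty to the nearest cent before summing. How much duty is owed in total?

$333,263.50

Line 1 (C-638, Solar, 1,866 units, $241,852.26):
Base rate for C-638 is 15% + $0.56/unit.
Duty = $241,852.26 × 15% + 1,866 × $0.56 = $37,322.80.
Line 2 (D-886, Junmark, 1,043 kg, $18,252.50):
Base rate for D-886 is 27%.
Origin Junmark qualifies under the Eriesta–Junmark agreement and D-886 is covered: preferential rate Free applies instead.
Duty = $18,252.50 × 0% = $0.00.
Line 3 (J-743, Pelova, 3,726 kg, $829,668.42):
Base rate for J-743 is 2.5%.
J-743 has an FTA preferential rate, but origin Pelova is not Junmark; base rate stands.
Additional duty on J-743 from Pelova: +32.3%. Applied ad valorem rate: 2.5% + 32.3% = 34.8%.
Duty = $829,668.42 × 34.8% = $288,724.61.
Line 4 (D-488, Pelova, 1,814 units, $84,895.20):
Base rate for D-488 is 8.5%.
Duty = $84,895.20 × 8.5% = $7,216.09.
Total = $37,322.80 + $0.00 + $288,724.61 + $7,216.09 = $333,263.50.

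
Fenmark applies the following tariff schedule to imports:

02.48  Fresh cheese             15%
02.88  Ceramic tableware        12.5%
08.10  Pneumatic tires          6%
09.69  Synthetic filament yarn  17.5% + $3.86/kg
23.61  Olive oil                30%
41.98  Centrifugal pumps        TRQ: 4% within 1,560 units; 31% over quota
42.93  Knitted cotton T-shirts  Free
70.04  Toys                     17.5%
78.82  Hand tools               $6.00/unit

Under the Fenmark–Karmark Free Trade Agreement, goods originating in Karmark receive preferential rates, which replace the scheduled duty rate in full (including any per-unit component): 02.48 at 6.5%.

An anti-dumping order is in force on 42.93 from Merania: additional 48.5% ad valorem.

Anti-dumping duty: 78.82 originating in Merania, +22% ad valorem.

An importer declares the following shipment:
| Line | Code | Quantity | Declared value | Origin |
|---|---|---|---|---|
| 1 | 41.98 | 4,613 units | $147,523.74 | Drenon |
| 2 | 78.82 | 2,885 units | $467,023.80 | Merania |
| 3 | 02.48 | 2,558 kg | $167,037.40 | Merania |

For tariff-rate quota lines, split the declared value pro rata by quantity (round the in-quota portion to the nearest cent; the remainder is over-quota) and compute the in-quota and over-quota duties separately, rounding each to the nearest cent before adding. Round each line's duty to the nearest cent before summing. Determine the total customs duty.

Line 1 (41.98, Drenon, 4,613 units, $147,523.74):
Code 41.98 is under a tariff-rate quota (threshold 1,560 units). In-quota: 1,560 units at 4%; over-quota: 3,053 units at 31%.
Pro-rata value split: in-quota = $147,523.74 × 1,560/4,613 = $49,888.80; over-quota = $147,523.74 − $49,888.80 = $97,634.94.
In-quota duty = $49,888.80 × 4% = $1,995.55. Over-quota duty = $97,634.94 × 31% = $30,266.83.
Line duty = $1,995.55 + $30,266.83 = $32,262.38.
Line 2 (78.82, Merania, 2,885 units, $467,023.80):
Base rate for 78.82 is $6.00/unit.
Additional duty on 78.82 from Merania: +22% ad valorem. Applied ad valorem rate = 22%.
Duty = $467,023.80 × 22% + 2,885 × $6.00 = $120,055.24.
Line 3 (02.48, Merania, 2,558 kg, $167,037.40):
Base rate for 02.48 is 15%.
02.48 has an FTA preferential rate, but origin Merania is not Karmark; base rate stands.
Duty = $167,037.40 × 15% = $25,055.61.
Total = $32,262.38 + $120,055.24 + $25,055.61 = $177,373.23.

$177,373.23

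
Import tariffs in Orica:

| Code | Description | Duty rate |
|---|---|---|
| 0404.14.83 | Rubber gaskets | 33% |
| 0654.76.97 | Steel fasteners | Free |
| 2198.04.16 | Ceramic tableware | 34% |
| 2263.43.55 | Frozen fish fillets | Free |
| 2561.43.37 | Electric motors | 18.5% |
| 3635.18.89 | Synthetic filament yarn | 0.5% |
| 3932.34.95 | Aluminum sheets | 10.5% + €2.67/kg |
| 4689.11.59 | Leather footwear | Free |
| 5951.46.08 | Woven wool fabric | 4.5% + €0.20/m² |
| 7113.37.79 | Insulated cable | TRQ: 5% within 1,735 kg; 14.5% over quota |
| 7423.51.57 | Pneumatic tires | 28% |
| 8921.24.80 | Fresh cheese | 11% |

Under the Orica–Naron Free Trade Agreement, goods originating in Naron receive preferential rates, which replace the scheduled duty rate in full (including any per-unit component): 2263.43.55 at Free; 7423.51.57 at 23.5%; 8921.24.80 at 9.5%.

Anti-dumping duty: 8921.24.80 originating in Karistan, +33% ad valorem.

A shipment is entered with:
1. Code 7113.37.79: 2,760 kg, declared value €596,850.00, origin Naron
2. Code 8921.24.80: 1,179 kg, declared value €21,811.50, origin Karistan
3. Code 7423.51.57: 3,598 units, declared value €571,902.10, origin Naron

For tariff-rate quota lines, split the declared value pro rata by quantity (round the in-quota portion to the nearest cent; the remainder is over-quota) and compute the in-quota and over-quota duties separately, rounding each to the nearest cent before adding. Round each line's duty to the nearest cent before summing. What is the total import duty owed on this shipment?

Line 1 (7113.37.79, Naron, 2,760 kg, €596,850.00):
Code 7113.37.79 is under a tariff-rate quota (threshold 1,735 kg). In-quota: 1,735 kg at 5%; over-quota: 1,025 kg at 14.5%.
Pro-rata value split: in-quota = €596,850.00 × 1,735/2,760 = €375,193.75; over-quota = €596,850.00 − €375,193.75 = €221,656.25.
In-quota duty = €375,193.75 × 5% = €18,759.69. Over-quota duty = €221,656.25 × 14.5% = €32,140.16.
Line duty = €18,759.69 + €32,140.16 = €50,899.85.
Line 2 (8921.24.80, Karistan, 1,179 kg, €21,811.50):
Base rate for 8921.24.80 is 11%.
8921.24.80 has an FTA preferential rate, but origin Karistan is not Naron; base rate stands.
Additional duty on 8921.24.80 from Karistan: +33%. Applied ad valorem rate: 11% + 33% = 44%.
Duty = €21,811.50 × 44% = €9,597.06.
Line 3 (7423.51.57, Naron, 3,598 units, €571,902.10):
Base rate for 7423.51.57 is 28%.
Origin Naron qualifies under the Orica–Naron agreement and 7423.51.57 is covered: preferential rate 23.5% applies instead.
Duty = €571,902.10 × 23.5% = €134,396.99.
Total = €50,899.85 + €9,597.06 + €134,396.99 = €194,893.90.

€194,893.90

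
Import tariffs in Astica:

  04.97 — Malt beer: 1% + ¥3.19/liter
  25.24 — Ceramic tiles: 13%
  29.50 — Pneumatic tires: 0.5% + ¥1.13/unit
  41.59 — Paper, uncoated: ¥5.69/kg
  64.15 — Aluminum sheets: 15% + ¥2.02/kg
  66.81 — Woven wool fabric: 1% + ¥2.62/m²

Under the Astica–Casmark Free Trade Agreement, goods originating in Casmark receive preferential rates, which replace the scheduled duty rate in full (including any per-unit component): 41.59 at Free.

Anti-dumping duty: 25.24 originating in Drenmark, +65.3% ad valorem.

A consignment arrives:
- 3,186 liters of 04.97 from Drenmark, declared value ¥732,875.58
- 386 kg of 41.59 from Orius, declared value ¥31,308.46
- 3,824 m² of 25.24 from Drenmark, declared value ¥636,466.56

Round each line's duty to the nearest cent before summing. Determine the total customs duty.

¥518,041.76

Line 1 (04.97, Drenmark, 3,186 liters, ¥732,875.58):
Base rate for 04.97 is 1% + ¥3.19/liter.
Duty = ¥732,875.58 × 1% + 3,186 × ¥3.19 = ¥17,492.10.
Line 2 (41.59, Orius, 386 kg, ¥31,308.46):
Base rate for 41.59 is ¥5.69/kg.
41.59 has an FTA preferential rate, but origin Orius is not Casmark; base rate stands.
Duty = 386 × ¥5.69 = ¥2,196.34.
Line 3 (25.24, Drenmark, 3,824 m², ¥636,466.56):
Base rate for 25.24 is 13%.
Additional duty on 25.24 from Drenmark: +65.3%. Applied ad valorem rate: 13% + 65.3% = 78.3%.
Duty = ¥636,466.56 × 78.3% = ¥498,353.32.
Total = ¥17,492.10 + ¥2,196.34 + ¥498,353.32 = ¥518,041.76.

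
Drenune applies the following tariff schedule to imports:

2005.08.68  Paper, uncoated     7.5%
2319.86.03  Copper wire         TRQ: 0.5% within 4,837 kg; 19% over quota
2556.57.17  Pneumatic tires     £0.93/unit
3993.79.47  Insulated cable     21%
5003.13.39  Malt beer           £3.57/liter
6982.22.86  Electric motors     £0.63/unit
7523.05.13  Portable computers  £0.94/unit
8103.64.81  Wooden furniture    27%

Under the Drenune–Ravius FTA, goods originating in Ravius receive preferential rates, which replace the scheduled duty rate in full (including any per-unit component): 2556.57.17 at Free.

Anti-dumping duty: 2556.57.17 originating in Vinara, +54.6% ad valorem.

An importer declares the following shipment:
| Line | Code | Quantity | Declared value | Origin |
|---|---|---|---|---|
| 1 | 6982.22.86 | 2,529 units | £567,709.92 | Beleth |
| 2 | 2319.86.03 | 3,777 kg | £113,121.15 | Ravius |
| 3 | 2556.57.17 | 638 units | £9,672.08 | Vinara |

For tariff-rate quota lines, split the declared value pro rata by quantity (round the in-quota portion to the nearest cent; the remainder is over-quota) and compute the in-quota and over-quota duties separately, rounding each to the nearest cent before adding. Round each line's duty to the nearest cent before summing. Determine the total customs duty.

Line 1 (6982.22.86, Beleth, 2,529 units, £567,709.92):
Base rate for 6982.22.86 is £0.63/unit.
Duty = 2,529 × £0.63 = £1,593.27.
Line 2 (2319.86.03, Ravius, 3,777 kg, £113,121.15):
Code 2319.86.03 is under a tariff-rate quota (threshold 4,837 kg). Quantity 3,777 kg is within the quota, so the in-quota rate 0.5% applies to the full value.
Duty = £113,121.15 × 0.5% = £565.61.
Line 3 (2556.57.17, Vinara, 638 units, £9,672.08):
Base rate for 2556.57.17 is £0.93/unit.
2556.57.17 has an FTA preferential rate, but origin Vinara is not Ravius; base rate stands.
Additional duty on 2556.57.17 from Vinara: +54.6% ad valorem. Applied ad valorem rate = 54.6%.
Duty = £9,672.08 × 54.6% + 638 × £0.93 = £5,874.30.
Total = £1,593.27 + £565.61 + £5,874.30 = £8,033.18.

£8,033.18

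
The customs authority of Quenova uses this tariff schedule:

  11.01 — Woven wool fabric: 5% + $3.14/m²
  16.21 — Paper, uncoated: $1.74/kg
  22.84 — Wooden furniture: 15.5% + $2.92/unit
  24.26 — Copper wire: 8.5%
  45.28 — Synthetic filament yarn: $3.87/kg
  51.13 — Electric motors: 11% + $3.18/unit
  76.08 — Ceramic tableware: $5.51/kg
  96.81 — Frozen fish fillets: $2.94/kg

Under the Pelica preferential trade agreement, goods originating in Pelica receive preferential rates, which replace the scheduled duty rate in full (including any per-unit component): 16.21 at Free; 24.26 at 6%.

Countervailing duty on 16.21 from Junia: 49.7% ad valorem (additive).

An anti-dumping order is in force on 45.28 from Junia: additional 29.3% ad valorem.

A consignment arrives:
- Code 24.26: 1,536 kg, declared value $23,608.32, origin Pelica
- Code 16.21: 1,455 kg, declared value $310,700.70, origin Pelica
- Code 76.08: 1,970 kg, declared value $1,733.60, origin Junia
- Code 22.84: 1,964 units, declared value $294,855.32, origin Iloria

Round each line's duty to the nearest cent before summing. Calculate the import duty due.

$63,708.65

Line 1 (24.26, Pelica, 1,536 kg, $23,608.32):
Base rate for 24.26 is 8.5%.
Origin Pelica qualifies under the Quenova–Pelica agreement and 24.26 is covered: preferential rate 6% applies instead.
Duty = $23,608.32 × 6% = $1,416.50.
Line 2 (16.21, Pelica, 1,455 kg, $310,700.70):
Base rate for 16.21 is $1.74/kg.
Origin Pelica qualifies under the Quenova–Pelica agreement and 16.21 is covered: preferential rate Free applies instead.
The additional-duty order on 16.21 targets Junia, not Pelica; it does not apply.
Duty = $310,700.70 × 0% = $0.00.
Line 3 (76.08, Junia, 1,970 kg, $1,733.60):
Base rate for 76.08 is $5.51/kg.
Duty = 1,970 × $5.51 = $10,854.70.
Line 4 (22.84, Iloria, 1,964 units, $294,855.32):
Base rate for 22.84 is 15.5% + $2.92/unit.
Duty = $294,855.32 × 15.5% + 1,964 × $2.92 = $51,437.45.
Total = $1,416.50 + $0.00 + $10,854.70 + $51,437.45 = $63,708.65.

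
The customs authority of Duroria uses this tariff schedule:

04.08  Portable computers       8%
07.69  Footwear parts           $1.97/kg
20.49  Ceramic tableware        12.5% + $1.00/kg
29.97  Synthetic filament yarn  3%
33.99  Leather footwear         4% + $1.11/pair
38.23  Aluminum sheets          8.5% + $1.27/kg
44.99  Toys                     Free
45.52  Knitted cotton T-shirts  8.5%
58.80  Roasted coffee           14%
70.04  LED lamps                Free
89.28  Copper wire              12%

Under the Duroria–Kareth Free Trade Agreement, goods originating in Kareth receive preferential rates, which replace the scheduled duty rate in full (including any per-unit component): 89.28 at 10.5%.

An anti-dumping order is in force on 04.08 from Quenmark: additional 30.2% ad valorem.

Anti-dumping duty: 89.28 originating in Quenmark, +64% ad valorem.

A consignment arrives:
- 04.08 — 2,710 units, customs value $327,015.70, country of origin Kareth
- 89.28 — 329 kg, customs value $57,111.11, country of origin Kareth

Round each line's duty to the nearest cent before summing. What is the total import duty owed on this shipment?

$32,157.93

Line 1 (04.08, Kareth, 2,710 units, $327,015.70):
Base rate for 04.08 is 8%.
Origin Kareth is the FTA partner but 04.08 is not on the preference list; base rate stands.
The additional-duty order on 04.08 targets Quenmark, not Kareth; it does not apply.
Duty = $327,015.70 × 8% = $26,161.26.
Line 2 (89.28, Kareth, 329 kg, $57,111.11):
Base rate for 89.28 is 12%.
Origin Kareth qualifies under the Duroria–Kareth agreement and 89.28 is covered: preferential rate 10.5% applies instead.
The additional-duty order on 89.28 targets Quenmark, not Kareth; it does not apply.
Duty = $57,111.11 × 10.5% = $5,996.67.
Total = $26,161.26 + $5,996.67 = $32,157.93.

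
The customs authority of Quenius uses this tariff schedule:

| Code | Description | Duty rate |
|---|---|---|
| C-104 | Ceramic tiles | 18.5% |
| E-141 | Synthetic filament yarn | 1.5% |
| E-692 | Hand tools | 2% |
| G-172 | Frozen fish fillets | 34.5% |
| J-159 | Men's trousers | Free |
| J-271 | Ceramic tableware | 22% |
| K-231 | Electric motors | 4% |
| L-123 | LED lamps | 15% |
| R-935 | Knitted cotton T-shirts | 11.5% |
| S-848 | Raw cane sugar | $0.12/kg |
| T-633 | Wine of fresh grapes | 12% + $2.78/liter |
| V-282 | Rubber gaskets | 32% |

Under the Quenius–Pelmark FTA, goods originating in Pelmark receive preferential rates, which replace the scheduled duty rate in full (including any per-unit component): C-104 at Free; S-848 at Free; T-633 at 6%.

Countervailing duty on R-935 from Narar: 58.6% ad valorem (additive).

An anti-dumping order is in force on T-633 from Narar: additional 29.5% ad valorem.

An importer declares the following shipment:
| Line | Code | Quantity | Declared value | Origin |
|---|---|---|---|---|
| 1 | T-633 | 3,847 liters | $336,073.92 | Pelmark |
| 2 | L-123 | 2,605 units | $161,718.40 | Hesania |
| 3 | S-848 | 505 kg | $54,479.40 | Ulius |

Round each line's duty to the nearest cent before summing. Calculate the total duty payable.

$44,482.80

Line 1 (T-633, Pelmark, 3,847 liters, $336,073.92):
Base rate for T-633 is 12% + $2.78/liter.
Origin Pelmark qualifies under the Quenius–Pelmark agreement and T-633 is covered: preferential rate 6% applies instead.
The additional-duty order on T-633 targets Narar, not Pelmark; it does not apply.
Duty = $336,073.92 × 6% = $20,164.44.
Line 2 (L-123, Hesania, 2,605 units, $161,718.40):
Base rate for L-123 is 15%.
Duty = $161,718.40 × 15% = $24,257.76.
Line 3 (S-848, Ulius, 505 kg, $54,479.40):
Base rate for S-848 is $0.12/kg.
S-848 has an FTA preferential rate, but origin Ulius is not Pelmark; base rate stands.
Duty = 505 × $0.12 = $60.60.
Total = $20,164.44 + $24,257.76 + $60.60 = $44,482.80.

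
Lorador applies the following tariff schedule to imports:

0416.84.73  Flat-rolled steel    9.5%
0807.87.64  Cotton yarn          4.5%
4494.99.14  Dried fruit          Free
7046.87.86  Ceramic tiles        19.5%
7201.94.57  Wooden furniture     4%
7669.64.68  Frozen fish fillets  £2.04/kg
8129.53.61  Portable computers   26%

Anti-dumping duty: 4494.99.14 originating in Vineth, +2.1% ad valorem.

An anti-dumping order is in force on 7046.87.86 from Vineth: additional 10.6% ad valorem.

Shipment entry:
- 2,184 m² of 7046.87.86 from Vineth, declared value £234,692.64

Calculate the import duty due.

£70,642.48

Line 1 (7046.87.86, Vineth, 2,184 m², £234,692.64):
Base rate for 7046.87.86 is 19.5%.
Additional duty on 7046.87.86 from Vineth: +10.6%. Applied ad valorem rate: 19.5% + 10.6% = 30.1%.
Duty = £234,692.64 × 30.1% = £70,642.48.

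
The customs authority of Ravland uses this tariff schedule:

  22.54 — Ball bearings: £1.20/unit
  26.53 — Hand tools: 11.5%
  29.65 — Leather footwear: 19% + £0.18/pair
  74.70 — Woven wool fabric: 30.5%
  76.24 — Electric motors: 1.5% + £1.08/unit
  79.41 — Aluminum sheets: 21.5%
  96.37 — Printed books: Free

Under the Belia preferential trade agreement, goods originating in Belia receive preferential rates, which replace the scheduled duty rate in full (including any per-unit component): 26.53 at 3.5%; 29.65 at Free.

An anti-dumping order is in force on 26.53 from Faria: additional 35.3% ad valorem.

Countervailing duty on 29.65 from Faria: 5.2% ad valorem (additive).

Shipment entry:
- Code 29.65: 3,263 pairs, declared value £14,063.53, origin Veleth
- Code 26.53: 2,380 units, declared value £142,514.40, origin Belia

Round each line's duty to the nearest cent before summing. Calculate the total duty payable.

Line 1 (29.65, Veleth, 3,263 pairs, £14,063.53):
Base rate for 29.65 is 19% + £0.18/pair.
29.65 has an FTA preferential rate, but origin Veleth is not Belia; base rate stands.
The additional-duty order on 29.65 targets Faria, not Veleth; it does not apply.
Duty = £14,063.53 × 19% + 3,263 × £0.18 = £3,259.41.
Line 2 (26.53, Belia, 2,380 units, £142,514.40):
Base rate for 26.53 is 11.5%.
Origin Belia qualifies under the Ravland–Belia agreement and 26.53 is covered: preferential rate 3.5% applies instead.
The additional-duty order on 26.53 targets Faria, not Belia; it does not apply.
Duty = £142,514.40 × 3.5% = £4,988.00.
Total = £3,259.41 + £4,988.00 = £8,247.41.

£8,247.41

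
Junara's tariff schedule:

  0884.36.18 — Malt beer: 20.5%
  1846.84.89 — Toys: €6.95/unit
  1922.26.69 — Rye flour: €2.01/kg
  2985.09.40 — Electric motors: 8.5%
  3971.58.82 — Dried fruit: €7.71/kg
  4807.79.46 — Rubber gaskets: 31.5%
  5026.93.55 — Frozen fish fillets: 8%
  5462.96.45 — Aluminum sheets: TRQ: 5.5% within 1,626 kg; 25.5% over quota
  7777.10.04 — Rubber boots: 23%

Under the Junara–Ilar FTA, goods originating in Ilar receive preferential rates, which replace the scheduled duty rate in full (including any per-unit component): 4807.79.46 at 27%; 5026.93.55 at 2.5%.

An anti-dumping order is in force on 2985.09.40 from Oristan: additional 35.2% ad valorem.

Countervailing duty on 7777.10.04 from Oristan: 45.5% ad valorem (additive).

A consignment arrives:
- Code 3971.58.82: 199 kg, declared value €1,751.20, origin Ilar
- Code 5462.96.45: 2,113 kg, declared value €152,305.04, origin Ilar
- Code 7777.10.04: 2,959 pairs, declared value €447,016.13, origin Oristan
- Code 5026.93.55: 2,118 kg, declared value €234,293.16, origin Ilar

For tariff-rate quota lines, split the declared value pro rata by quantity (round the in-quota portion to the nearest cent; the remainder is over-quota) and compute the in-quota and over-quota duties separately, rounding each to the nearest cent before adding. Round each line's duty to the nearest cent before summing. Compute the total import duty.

Line 1 (3971.58.82, Ilar, 199 kg, €1,751.20):
Base rate for 3971.58.82 is €7.71/kg.
Origin Ilar is the FTA partner but 3971.58.82 is not on the preference list; base rate stands.
Duty = 199 × €7.71 = €1,534.29.
Line 2 (5462.96.45, Ilar, 2,113 kg, €152,305.04):
Code 5462.96.45 is under a tariff-rate quota (threshold 1,626 kg). In-quota: 1,626 kg at 5.5%; over-quota: 487 kg at 25.5%.
Pro-rata value split: in-quota = €152,305.04 × 1,626/2,113 = €117,202.08; over-quota = €152,305.04 − €117,202.08 = €35,102.96.
In-quota duty = €117,202.08 × 5.5% = €6,446.11. Over-quota duty = €35,102.96 × 25.5% = €8,951.25.
Line duty = €6,446.11 + €8,951.25 = €15,397.36.
Line 3 (7777.10.04, Oristan, 2,959 pairs, €447,016.13):
Base rate for 7777.10.04 is 23%.
Additional duty on 7777.10.04 from Oristan: +45.5%. Applied ad valorem rate: 23% + 45.5% = 68.5%.
Duty = €447,016.13 × 68.5% = €306,206.05.
Line 4 (5026.93.55, Ilar, 2,118 kg, €234,293.16):
Base rate for 5026.93.55 is 8%.
Origin Ilar qualifies under the Junara–Ilar agreement and 5026.93.55 is covered: preferential rate 2.5% applies instead.
Duty = €234,293.16 × 2.5% = €5,857.33.
Total = €1,534.29 + €15,397.36 + €306,206.05 + €5,857.33 = €328,995.03.

€328,995.03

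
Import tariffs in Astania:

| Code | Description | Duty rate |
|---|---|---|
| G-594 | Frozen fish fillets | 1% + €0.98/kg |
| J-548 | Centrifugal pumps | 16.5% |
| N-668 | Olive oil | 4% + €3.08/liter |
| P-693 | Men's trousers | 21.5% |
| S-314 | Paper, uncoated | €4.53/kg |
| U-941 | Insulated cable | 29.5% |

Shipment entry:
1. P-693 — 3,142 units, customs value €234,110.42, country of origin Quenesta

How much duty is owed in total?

€50,333.74

Line 1 (P-693, Quenesta, 3,142 units, €234,110.42):
Base rate for P-693 is 21.5%.
Duty = €234,110.42 × 21.5% = €50,333.74.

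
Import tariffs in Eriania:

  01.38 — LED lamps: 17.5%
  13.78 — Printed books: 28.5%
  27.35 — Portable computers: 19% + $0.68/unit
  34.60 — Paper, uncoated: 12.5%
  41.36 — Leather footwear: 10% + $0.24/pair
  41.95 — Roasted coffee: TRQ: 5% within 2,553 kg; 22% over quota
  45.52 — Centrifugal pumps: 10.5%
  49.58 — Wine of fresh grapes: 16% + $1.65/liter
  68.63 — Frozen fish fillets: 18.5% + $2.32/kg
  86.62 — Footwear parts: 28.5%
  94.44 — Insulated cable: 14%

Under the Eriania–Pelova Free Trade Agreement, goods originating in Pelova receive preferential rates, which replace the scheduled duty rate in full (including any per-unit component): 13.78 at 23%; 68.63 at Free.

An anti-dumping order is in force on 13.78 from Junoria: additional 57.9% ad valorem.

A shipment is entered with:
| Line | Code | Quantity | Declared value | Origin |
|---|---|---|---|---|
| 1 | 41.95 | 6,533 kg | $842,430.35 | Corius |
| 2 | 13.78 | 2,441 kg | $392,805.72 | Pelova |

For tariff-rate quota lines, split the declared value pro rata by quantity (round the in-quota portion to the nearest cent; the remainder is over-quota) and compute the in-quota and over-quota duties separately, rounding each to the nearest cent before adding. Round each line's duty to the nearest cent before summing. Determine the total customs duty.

Line 1 (41.95, Corius, 6,533 kg, $842,430.35):
Code 41.95 is under a tariff-rate quota (threshold 2,553 kg). In-quota: 2,553 kg at 5%; over-quota: 3,980 kg at 22%.
Pro-rata value split: in-quota = $842,430.35 × 2,553/6,533 = $329,209.35; over-quota = $842,430.35 − $329,209.35 = $513,221.00.
In-quota duty = $329,209.35 × 5% = $16,460.47. Over-quota duty = $513,221.00 × 22% = $112,908.62.
Line duty = $16,460.47 + $112,908.62 = $129,369.09.
Line 2 (13.78, Pelova, 2,441 kg, $392,805.72):
Base rate for 13.78 is 28.5%.
Origin Pelova qualifies under the Eriania–Pelova agreement and 13.78 is covered: preferential rate 23% applies instead.
The additional-duty order on 13.78 targets Junoria, not Pelova; it does not apply.
Duty = $392,805.72 × 23% = $90,345.32.
Total = $129,369.09 + $90,345.32 = $219,714.41.

$219,714.41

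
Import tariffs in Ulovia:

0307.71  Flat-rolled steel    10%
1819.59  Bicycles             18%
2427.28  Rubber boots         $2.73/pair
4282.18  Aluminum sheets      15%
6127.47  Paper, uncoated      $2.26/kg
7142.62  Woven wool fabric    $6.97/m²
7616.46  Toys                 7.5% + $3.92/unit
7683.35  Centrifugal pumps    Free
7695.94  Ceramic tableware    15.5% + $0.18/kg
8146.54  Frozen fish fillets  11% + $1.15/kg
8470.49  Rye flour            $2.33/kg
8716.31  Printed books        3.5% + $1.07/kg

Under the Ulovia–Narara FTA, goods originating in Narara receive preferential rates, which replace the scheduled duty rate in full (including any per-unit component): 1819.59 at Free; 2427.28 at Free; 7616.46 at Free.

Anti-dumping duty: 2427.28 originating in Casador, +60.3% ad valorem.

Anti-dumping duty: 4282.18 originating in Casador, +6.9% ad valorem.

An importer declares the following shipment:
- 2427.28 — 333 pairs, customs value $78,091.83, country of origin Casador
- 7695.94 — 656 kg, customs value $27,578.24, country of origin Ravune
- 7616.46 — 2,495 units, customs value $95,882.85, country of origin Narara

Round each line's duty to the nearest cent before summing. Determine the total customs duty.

$52,391.17

Line 1 (2427.28, Casador, 333 pairs, $78,091.83):
Base rate for 2427.28 is $2.73/pair.
2427.28 has an FTA preferential rate, but origin Casador is not Narara; base rate stands.
Additional duty on 2427.28 from Casador: +60.3% ad valorem. Applied ad valorem rate = 60.3%.
Duty = $78,091.83 × 60.3% + 333 × $2.73 = $47,998.46.
Line 2 (7695.94, Ravune, 656 kg, $27,578.24):
Base rate for 7695.94 is 15.5% + $0.18/kg.
Duty = $27,578.24 × 15.5% + 656 × $0.18 = $4,392.71.
Line 3 (7616.46, Narara, 2,495 units, $95,882.85):
Base rate for 7616.46 is 7.5% + $3.92/unit.
Origin Narara qualifies under the Ulovia–Narara agreement and 7616.46 is covered: preferential rate Free applies instead.
Duty = $95,882.85 × 0% = $0.00.
Total = $47,998.46 + $4,392.71 + $0.00 = $52,391.17.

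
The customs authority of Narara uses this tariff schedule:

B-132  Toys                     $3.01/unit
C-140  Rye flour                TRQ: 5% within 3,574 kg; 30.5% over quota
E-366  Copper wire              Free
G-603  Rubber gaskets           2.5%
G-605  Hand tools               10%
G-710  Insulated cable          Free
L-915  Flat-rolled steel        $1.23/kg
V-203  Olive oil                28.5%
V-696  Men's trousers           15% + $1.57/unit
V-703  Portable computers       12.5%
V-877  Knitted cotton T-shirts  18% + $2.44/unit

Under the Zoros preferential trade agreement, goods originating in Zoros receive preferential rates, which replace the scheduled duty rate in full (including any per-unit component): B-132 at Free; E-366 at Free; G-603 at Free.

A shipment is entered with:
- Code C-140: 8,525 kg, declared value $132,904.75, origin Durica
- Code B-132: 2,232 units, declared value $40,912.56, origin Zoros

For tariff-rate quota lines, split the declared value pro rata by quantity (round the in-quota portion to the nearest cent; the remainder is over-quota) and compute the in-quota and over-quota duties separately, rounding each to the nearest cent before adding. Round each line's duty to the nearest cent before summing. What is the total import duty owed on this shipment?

$26,327.69

Line 1 (C-140, Durica, 8,525 kg, $132,904.75):
Code C-140 is under a tariff-rate quota (threshold 3,574 kg). In-quota: 3,574 kg at 5%; over-quota: 4,951 kg at 30.5%.
Pro-rata value split: in-quota = $132,904.75 × 3,574/8,525 = $55,718.66; over-quota = $132,904.75 − $55,718.66 = $77,186.09.
In-quota duty = $55,718.66 × 5% = $2,785.93. Over-quota duty = $77,186.09 × 30.5% = $23,541.76.
Line duty = $2,785.93 + $23,541.76 = $26,327.69.
Line 2 (B-132, Zoros, 2,232 units, $40,912.56):
Base rate for B-132 is $3.01/unit.
Origin Zoros qualifies under the Narara–Zoros agreement and B-132 is covered: preferential rate Free applies instead.
Duty = $40,912.56 × 0% = $0.00.
Total = $26,327.69 + $0.00 = $26,327.69.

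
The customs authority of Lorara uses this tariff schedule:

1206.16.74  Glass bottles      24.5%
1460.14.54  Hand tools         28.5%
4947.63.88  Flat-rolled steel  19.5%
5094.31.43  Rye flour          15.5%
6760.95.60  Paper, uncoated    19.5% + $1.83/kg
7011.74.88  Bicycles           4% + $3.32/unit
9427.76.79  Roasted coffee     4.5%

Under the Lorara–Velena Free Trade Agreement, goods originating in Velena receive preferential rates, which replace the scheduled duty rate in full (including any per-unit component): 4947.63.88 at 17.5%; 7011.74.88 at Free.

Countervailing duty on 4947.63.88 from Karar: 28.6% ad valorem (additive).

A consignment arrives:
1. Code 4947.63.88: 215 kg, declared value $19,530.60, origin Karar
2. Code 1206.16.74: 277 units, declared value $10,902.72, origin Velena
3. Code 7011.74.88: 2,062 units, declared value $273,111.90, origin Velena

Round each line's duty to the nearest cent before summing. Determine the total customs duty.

$12,065.39

Line 1 (4947.63.88, Karar, 215 kg, $19,530.60):
Base rate for 4947.63.88 is 19.5%.
4947.63.88 has an FTA preferential rate, but origin Karar is not Velena; base rate stands.
Additional duty on 4947.63.88 from Karar: +28.6%. Applied ad valorem rate: 19.5% + 28.6% = 48.1%.
Duty = $19,530.60 × 48.1% = $9,394.22.
Line 2 (1206.16.74, Velena, 277 units, $10,902.72):
Base rate for 1206.16.74 is 24.5%.
Origin Velena is the FTA partner but 1206.16.74 is not on the preference list; base rate stands.
Duty = $10,902.72 × 24.5% = $2,671.17.
Line 3 (7011.74.88, Velena, 2,062 units, $273,111.90):
Base rate for 7011.74.88 is 4% + $3.32/unit.
Origin Velena qualifies under the Lorara–Velena agreement and 7011.74.88 is covered: preferential rate Free applies instead.
Duty = $273,111.90 × 0% = $0.00.
Total = $9,394.22 + $2,671.17 + $0.00 = $12,065.39.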